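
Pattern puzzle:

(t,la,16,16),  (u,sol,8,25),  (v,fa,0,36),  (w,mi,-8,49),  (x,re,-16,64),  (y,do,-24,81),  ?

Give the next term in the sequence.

Letter: letters move forward 1 place in the alphabet, so t, u, v, w, x, y → z.
Note: runs backward through the solfège scale do→ti, so la, sol, fa, mi, re, do → ti.
Third component: −8 each step, so 16, 8, 0, -8, -16, -24 → -32.
Fourth component: perfect squares: 4², 5², 6², …, so 16, 25, 36, 49, 64, 81 → 100.
So the next term is (z,ti,-32,100).

(z,ti,-32,100)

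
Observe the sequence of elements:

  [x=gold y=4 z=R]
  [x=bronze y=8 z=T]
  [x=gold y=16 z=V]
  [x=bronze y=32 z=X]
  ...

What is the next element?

X: gold, bronze, gold, bronze → gold (alternates gold ↔ bronze).
For the y, ×2 each step: 4, 8, 16, 32 → 64.
Z: letters move forward 2 places in the alphabet; R, T, V, X → Z.
Putting it together: [x=gold y=64 z=Z].

[x=gold y=64 z=Z]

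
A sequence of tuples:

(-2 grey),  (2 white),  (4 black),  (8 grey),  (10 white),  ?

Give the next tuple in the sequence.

First entry: alternating steps +4, +2, +4, +2, …; -2, 2, 4, 8, 10 → 14.
Shade goes grey, white, black, grey, white → black (repeats grey → white → black).
Combining the parts gives (14 black).

(14 black)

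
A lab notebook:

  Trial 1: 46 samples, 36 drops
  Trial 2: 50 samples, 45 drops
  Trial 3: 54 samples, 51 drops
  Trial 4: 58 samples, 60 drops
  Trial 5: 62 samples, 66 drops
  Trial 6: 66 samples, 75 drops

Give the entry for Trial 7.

70 samples, 81 drops

Samples — +4 each step: 46, 50, 54, 58, 62, 66 → 70.
Drops: alternating steps +9, +6, +9, +6, …; 36, 45, 51, 60, 66, 75 → 81.
Combining the parts gives 70 samples, 81 drops.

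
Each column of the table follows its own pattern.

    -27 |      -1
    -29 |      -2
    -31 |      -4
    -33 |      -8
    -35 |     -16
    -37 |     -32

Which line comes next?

First component: −2 each step, so -27, -29, -31, -33, -35, -37 → -39.
Second component: -1, -2, -4, -8, -16, -32 → -64 (×2 each step).
Putting it together: -39  -64.

-39  -64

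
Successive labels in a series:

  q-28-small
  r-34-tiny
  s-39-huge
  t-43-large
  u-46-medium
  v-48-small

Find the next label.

For the letter, letters move forward 1 place in the alphabet: q, r, s, t, u, v → w.
Second component: differences are 6, 5, 4, … (decreasing by 1 each time), so 28, 34, 39, 43, 46, 48 → 49.
For the size, repeats small → tiny → huge → large → medium: small, tiny, huge, large, medium, small → tiny.
Combining the parts gives w-49-tiny.

w-49-tiny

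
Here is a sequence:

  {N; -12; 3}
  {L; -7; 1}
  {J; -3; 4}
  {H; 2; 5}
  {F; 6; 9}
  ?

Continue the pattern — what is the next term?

Letter — letters move back 2 places in the alphabet: N, L, J, H, F → D.
Second slot: alternating steps +5, +4, +5, +4, …, so -12, -7, -3, 2, 6 → 11.
Third slot: 3, 1, 4, 5, 9 → 14 (each term is the sum of the two before it).
So the next term is {D; 11; 14}.

{D; 11; 14}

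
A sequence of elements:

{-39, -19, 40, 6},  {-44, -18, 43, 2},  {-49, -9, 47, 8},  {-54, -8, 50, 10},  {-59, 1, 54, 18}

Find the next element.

First coordinate goes -39, -44, -49, -54, -59 → -64 (−5 each step).
Second coordinate: -19, -18, -9, -8, 1 → 2 (alternating steps +1, +9, +1, +9, …).
Third coordinate goes 40, 43, 47, 50, 54 → 57 (alternating steps +3, +4, +3, +4, …).
Fourth coordinate goes 6, 2, 8, 10, 18 → 28 (each term is the sum of the two before it).
Putting it together: {-64, 2, 57, 28}.

{-64, 2, 57, 28}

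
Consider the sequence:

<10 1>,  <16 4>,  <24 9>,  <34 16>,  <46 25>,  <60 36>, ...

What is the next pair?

<76 49>

First entry: 10, 16, 24, 34, 46, 60 → 76 (differences are 6, 8, 10, … (increasing by 2 each time)).
Second entry: 1, 4, 9, 16, 25, 36 → 49 (perfect squares: 1², 2², 3², …).
Combining the parts gives <76 49>.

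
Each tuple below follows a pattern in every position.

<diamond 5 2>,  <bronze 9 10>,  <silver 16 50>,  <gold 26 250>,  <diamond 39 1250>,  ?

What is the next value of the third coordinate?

6250

Rank: diamond, bronze, silver, gold, diamond → bronze (repeats diamond → bronze → silver → gold).
For the second coordinate, differences are 4, 7, 10, … (increasing by 3 each time): 5, 9, 16, 26, 39 → 55.
Third coordinate — ×5 each step: 2, 10, 50, 250, 1250 → 6250.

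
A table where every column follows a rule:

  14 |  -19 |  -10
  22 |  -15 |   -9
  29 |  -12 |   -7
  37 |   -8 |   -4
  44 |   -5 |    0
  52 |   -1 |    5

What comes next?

First component goes 14, 22, 29, 37, 44, 52 → 59 (alternating steps +8, +7, +8, +7, …).
Second component — alternating steps +4, +3, +4, +3, …: -19, -15, -12, -8, -5, -1 → 2.
For the third component, differences are 1, 2, 3, … (increasing by 1 each time): -10, -9, -7, -4, 0, 5 → 11.
Putting it together: 59  2  11.

59  2  11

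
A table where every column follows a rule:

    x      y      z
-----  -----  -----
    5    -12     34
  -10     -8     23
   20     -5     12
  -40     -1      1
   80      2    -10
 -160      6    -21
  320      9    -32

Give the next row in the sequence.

For the column x, ×(-2) each step: 5, -10, 20, -40, 80, -160, 320 → -640.
Column y: alternating steps +4, +3, +4, +3, …; -12, -8, -5, -1, 2, 6, 9 → 13.
Column z — −11 each step: 34, 23, 12, 1, -10, -21, -32 → -43.
Combining the parts gives -640  13  -43.

-640  13  -43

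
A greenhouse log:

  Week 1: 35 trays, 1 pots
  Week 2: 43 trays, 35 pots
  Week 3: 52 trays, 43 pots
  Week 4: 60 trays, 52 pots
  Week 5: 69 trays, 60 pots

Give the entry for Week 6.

77 trays, 69 pots

Trays — alternating steps +8, +9, +8, +9, …: 35, 43, 52, 60, 69 → 77.
Pots: 1, 35, 43, 52, 60 → 69 (always the previous value of the trays).
Combining the parts gives 77 trays, 69 pots.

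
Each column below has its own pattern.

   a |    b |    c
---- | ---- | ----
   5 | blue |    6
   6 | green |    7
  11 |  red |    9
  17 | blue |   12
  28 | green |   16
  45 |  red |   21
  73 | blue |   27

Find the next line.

Column a — each term is the sum of the two before it: 5, 6, 11, 17, 28, 45, 73 → 118.
Column b: repeats blue → green → red, so blue, green, red, blue, green, red, blue → green.
Column c: differences are 1, 2, 3, … (increasing by 1 each time), so 6, 7, 9, 12, 16, 21, 27 → 34.
Combining the parts gives 118  green  34.

118  green  34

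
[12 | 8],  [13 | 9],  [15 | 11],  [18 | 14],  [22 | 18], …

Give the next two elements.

[27 | 23], [33 | 29]

First coordinate: differences are 1, 2, 3, … (increasing by 1 each time); 12, 13, 15, 18, 22 → 27 → 33.
Second coordinate: always 4 less than the first coordinate, so 8, 9, 11, 14, 18 → 23 → 29.
Putting the parts together: [27 | 23] and then [33 | 29].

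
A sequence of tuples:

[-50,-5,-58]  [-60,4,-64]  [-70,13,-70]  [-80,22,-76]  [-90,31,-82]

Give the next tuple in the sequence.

For the first coordinate, −10 each step: -50, -60, -70, -80, -90 → -100.
Second coordinate: -5, 4, 13, 22, 31 → 40 (+9 each step).
Third coordinate: −6 each step, so -58, -64, -70, -76, -82 → -88.
So the next tuple is [-100,40,-88].

[-100,40,-88]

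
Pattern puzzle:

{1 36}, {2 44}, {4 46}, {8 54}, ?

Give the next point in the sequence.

{16 56}

First component goes 1, 2, 4, 8 → 16 (×2 each step).
Second component goes 36, 44, 46, 54 → 56 (alternating steps +8, +2, +8, +2, …).
So the next point is {16 56}.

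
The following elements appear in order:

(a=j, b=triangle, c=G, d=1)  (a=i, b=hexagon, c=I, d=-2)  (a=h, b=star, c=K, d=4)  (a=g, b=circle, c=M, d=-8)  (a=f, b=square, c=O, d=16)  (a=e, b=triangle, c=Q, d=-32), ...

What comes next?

(a=d, b=hexagon, c=S, d=64)

A — letters move back 1 place in the alphabet: j, i, h, g, f, e → d.
B goes triangle, hexagon, star, circle, square, triangle → hexagon (repeats triangle → hexagon → star → circle → square).
C — letters move forward 2 places in the alphabet: G, I, K, M, O, Q → S.
D: ×(-2) each step, so 1, -2, 4, -8, 16, -32 → 64.
Putting it together: (a=d, b=hexagon, c=S, d=64).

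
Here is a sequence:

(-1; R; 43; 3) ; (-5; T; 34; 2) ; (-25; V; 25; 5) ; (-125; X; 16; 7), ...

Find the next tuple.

For the first coordinate, ×5 each step: -1, -5, -25, -125 → -625.
Letter goes R, T, V, X → Z (letters move forward 2 places in the alphabet).
Third coordinate: 43, 34, 25, 16 → 7 (−9 each step).
Fourth coordinate: 3, 2, 5, 7 → 12 (each term is the sum of the two before it).
Combining the parts gives (-625; Z; 7; 12).

(-625; Z; 7; 12)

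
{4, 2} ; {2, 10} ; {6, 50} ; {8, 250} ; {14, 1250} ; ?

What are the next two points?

For the first entry, each term is the sum of the two before it: 4, 2, 6, 8, 14 → 22 → 36.
Second entry: ×5 each step, so 2, 10, 50, 250, 1250 → 6250 → 31250.
Putting the parts together: {22, 6250} and then {36, 31250}.

{22, 6250}, {36, 31250}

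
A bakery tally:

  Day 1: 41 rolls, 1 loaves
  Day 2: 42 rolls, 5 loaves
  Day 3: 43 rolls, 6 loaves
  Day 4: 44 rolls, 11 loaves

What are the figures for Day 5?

Rolls: +1 each step, so 41, 42, 43, 44 → 45.
Loaves — each term is the sum of the two before it: 1, 5, 6, 11 → 17.
So the next line is 45 rolls, 17 loaves.

45 rolls, 17 loaves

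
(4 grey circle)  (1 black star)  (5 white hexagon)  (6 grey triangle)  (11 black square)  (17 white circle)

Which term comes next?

First entry: each term is the sum of the two before it; 4, 1, 5, 6, 11, 17 → 28.
Shade: grey, black, white, grey, black, white → grey (repeats grey → black → white).
Shape: repeats circle → star → hexagon → triangle → square; circle, star, hexagon, triangle, square, circle → star.
Combining the parts gives (28 grey star).

(28 grey star)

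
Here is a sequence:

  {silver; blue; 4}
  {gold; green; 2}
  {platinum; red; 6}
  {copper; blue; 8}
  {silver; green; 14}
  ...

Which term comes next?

{gold; red; 22}

Metal: repeats silver → gold → platinum → copper; silver, gold, platinum, copper, silver → gold.
Colour — repeats blue → green → red: blue, green, red, blue, green → red.
Third component: 4, 2, 6, 8, 14 → 22 (each term is the sum of the two before it).
So the next term is {gold; red; 22}.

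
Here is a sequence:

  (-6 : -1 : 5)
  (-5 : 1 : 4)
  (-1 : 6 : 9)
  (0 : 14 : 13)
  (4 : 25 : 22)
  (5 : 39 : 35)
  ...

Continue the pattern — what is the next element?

First component goes -6, -5, -1, 0, 4, 5 → 9 (alternating steps +1, +4, +1, +4, …).
Second component: -1, 1, 6, 14, 25, 39 → 56 (differences are 2, 5, 8, … (increasing by 3 each time)).
Third component goes 5, 4, 9, 13, 22, 35 → 57 (each term is the sum of the two before it).
Putting it together: (9 : 56 : 57).

(9 : 56 : 57)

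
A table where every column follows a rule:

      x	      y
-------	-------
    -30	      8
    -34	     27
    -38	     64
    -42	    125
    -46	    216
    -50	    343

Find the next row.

For the column x, −4 each step: -30, -34, -38, -42, -46, -50 → -54.
Column y: 8, 27, 64, 125, 216, 343 → 512 (perfect cubes: 2³, 3³, 4³, …).
Putting it together: -54  512.

-54  512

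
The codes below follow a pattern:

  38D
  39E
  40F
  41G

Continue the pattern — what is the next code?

First component: 38, 39, 40, 41 → 42 (+1 each step).
Letter goes D, E, F, G → H (letters move forward 1 place in the alphabet).
So the next code is 42H.

42H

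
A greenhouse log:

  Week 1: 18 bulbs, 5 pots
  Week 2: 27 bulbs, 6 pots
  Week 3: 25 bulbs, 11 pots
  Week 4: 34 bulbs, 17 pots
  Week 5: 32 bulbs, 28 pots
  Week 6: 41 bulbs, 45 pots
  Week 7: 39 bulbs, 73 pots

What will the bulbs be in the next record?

For the bulbs, alternating steps +9, −2, +9, −2, …: 18, 27, 25, 34, 32, 41, 39 → 48.

48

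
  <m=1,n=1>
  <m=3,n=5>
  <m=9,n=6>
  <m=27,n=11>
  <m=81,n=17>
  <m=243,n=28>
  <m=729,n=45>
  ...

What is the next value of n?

N: each term is the sum of the two before it; 1, 5, 6, 11, 17, 28, 45 → 73.

73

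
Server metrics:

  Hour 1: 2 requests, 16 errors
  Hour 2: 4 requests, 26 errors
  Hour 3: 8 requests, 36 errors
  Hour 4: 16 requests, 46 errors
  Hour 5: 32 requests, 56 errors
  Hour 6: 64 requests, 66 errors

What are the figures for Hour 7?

128 requests, 76 errors

For the requests, ×2 each step: 2, 4, 8, 16, 32, 64 → 128.
Errors goes 16, 26, 36, 46, 56, 66 → 76 (+10 each step).
Putting it together: 128 requests, 76 errors.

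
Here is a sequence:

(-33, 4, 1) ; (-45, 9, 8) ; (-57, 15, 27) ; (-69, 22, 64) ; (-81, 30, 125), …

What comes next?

(-93, 39, 216)

First entry: −12 each step, so -33, -45, -57, -69, -81 → -93.
Second entry — differences are 5, 6, 7, … (increasing by 1 each time): 4, 9, 15, 22, 30 → 39.
Third entry goes 1, 8, 27, 64, 125 → 216 (perfect cubes: 1³, 2³, 3³, …).
Putting it together: (-93, 39, 216).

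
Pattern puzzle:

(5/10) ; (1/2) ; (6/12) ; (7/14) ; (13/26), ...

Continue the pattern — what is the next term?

First component: 5, 1, 6, 7, 13 → 20 (each term is the sum of the two before it).
For the second component, always 2 × the first component: 10, 2, 12, 14, 26 → 40.
So the next term is (20/40).

(20/40)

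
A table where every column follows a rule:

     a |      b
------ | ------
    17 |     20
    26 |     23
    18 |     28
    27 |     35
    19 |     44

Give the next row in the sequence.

28  55

Column a — alternating steps +9, −8, +9, −8, …: 17, 26, 18, 27, 19 → 28.
For the column b, differences are 3, 5, 7, … (increasing by 2 each time): 20, 23, 28, 35, 44 → 55.
Putting it together: 28  55.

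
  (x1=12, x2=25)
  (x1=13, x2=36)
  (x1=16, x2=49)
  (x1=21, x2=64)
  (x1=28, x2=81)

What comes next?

(x1=37, x2=100)

X1: differences are 1, 3, 5, … (increasing by 2 each time), so 12, 13, 16, 21, 28 → 37.
For the x2, perfect squares: 5², 6², 7², …: 25, 36, 49, 64, 81 → 100.
So the next pair is (x1=37, x2=100).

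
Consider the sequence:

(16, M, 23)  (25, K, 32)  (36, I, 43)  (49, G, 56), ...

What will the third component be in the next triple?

First component: perfect squares: 4², 5², 6², …, so 16, 25, 36, 49 → 64.
Third component goes 23, 32, 43, 56 → 71 (always 7 more than the first component).

71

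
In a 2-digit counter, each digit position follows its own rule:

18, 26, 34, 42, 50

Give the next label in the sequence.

68

For the first digit, +1 each step, mod 10: 1, 2, 3, 4, 5 → 6.
Second digit: −2 each step, mod 10, so 8, 6, 4, 2, 0 → 8.
Putting it together: 68.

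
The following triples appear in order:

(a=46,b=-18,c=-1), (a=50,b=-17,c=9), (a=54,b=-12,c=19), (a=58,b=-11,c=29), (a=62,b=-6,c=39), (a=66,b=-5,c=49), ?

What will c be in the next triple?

For the c, +10 each step: -1, 9, 19, 29, 39, 49 → 59.

59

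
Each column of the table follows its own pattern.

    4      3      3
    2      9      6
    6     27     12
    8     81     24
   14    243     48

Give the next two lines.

First component: each term is the sum of the two before it; 4, 2, 6, 8, 14 → 22 → 36.
Second component — ×3 each step: 3, 9, 27, 81, 243 → 729 → 2187.
Third component: ×2 each step, so 3, 6, 12, 24, 48 → 96 → 192.
So the next two lines are 22  729  96 and 36  2187  192.

22  729  96; 36  2187  192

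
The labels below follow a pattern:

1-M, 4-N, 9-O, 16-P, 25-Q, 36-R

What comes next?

First component: 1, 4, 9, 16, 25, 36 → 49 (perfect squares: 1², 2², 3², …).
Letter: M, N, O, P, Q, R → S (letters move forward 1 place in the alphabet).
Putting it together: 49-S.

49-S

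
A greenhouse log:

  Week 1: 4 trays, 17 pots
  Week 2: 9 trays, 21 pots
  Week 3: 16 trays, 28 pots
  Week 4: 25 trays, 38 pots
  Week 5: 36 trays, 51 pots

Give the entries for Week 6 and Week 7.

Trays: perfect squares: 2², 3², 4², …, so 4, 9, 16, 25, 36 → 49 → 64.
Pots: 17, 21, 28, 38, 51 → 67 → 86 (differences are 4, 7, 10, … (increasing by 3 each time)).
Putting the parts together: 49 trays, 67 pots and then 64 trays, 86 pots.

49 trays, 67 pots; 64 trays, 86 pots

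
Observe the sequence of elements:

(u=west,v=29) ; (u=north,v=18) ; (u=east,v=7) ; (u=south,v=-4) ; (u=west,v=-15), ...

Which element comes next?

U: repeats west → north → east → south; west, north, east, south, west → north.
V: −11 each step; 29, 18, 7, -4, -15 → -26.
Putting it together: (u=north,v=-26).

(u=north,v=-26)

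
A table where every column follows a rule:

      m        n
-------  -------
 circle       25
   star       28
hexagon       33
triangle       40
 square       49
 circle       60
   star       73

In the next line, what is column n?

Column n goes 25, 28, 33, 40, 49, 60, 73 → 88 (differences are 3, 5, 7, … (increasing by 2 each time)).

88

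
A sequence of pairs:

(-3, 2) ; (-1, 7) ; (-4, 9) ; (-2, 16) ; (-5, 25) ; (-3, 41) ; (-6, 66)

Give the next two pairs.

(-4, 107), (-7, 173)

First entry: alternating steps +2, −3, +2, −3, …, so -3, -1, -4, -2, -5, -3, -6 → -4 → -7.
Second entry: 2, 7, 9, 16, 25, 41, 66 → 107 → 173 (each term is the sum of the two before it).
So the next two pairs are (-4, 107) and (-7, 173).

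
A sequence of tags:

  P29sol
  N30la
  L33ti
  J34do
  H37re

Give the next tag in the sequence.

Letter: P, N, L, J, H → F (letters move back 2 places in the alphabet).
Second component — alternating steps +1, +3, +1, +3, …: 29, 30, 33, 34, 37 → 38.
Note: runs through the solfège scale do→ti, so sol, la, ti, do, re → mi.
So the next tag is F38mi.

F38mi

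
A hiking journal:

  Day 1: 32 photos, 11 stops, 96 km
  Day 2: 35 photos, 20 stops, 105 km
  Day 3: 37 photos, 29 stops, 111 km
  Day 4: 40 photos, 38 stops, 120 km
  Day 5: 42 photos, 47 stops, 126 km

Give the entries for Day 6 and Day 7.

45 photos, 56 stops, 135 km; 47 photos, 65 stops, 141 km

Photos: 32, 35, 37, 40, 42 → 45 → 47 (alternating steps +3, +2, +3, +2, …).
Stops — +9 each step: 11, 20, 29, 38, 47 → 56 → 65.
Km goes 96, 105, 111, 120, 126 → 135 → 141 (always 3 × the photos).
So the next two lines are 45 photos, 56 stops, 135 km and 47 photos, 65 stops, 141 km.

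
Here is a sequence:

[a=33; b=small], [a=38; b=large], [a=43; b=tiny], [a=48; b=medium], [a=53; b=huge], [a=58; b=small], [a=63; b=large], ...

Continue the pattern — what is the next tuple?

A goes 33, 38, 43, 48, 53, 58, 63 → 68 (+5 each step).
B goes small, large, tiny, medium, huge, small, large → tiny (repeats small → large → tiny → medium → huge).
Combining the parts gives [a=68; b=tiny].

[a=68; b=tiny]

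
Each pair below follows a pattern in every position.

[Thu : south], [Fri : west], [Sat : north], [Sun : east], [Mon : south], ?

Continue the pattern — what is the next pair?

[Tue : west]

Day: Thu, Fri, Sat, Sun, Mon → Tue (runs through the weekdays Mon→Sun).
Direction goes south, west, north, east, south → west (repeats south → west → north → east).
Putting it together: [Tue : west].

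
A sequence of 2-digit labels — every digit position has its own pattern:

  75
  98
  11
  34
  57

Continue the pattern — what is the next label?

70

First digit goes 7, 9, 1, 3, 5 → 7 (+2 each step, mod 10).
For the second digit, +3 each step, mod 10: 5, 8, 1, 4, 7 → 0.
So the next label is 70.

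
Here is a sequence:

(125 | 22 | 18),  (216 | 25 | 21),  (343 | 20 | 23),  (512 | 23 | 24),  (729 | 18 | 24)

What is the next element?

First part: perfect cubes: 5³, 6³, 7³, …; 125, 216, 343, 512, 729 → 1000.
Second part: alternating steps +3, −5, +3, −5, …; 22, 25, 20, 23, 18 → 21.
Third part goes 18, 21, 23, 24, 24 → 23 (differences are 3, 2, 1, … (decreasing by 1 each time)).
So the next element is (1000 | 21 | 23).

(1000 | 21 | 23)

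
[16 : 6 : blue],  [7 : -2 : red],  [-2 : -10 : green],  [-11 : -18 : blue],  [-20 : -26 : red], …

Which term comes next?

First entry: −9 each step; 16, 7, -2, -11, -20 → -29.
For the second entry, −8 each step: 6, -2, -10, -18, -26 → -34.
Colour: repeats blue → red → green, so blue, red, green, blue, red → green.
So the next term is [-29 : -34 : green].

[-29 : -34 : green]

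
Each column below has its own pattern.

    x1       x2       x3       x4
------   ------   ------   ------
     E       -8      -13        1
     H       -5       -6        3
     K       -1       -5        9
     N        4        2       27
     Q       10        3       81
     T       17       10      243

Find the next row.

Column x1: letters move forward 3 places in the alphabet; E, H, K, N, Q, T → W.
Column x2 goes -8, -5, -1, 4, 10, 17 → 25 (differences are 3, 4, 5, … (increasing by 1 each time)).
Column x3: -13, -6, -5, 2, 3, 10 → 11 (alternating steps +7, +1, +7, +1, …).
Column x4: ×3 each step; 1, 3, 9, 27, 81, 243 → 729.
Putting it together: W  25  11  729.

W  25  11  729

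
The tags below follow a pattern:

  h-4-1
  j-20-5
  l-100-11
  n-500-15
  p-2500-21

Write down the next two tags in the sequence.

r-12500-25, t-62500-31

Letter: letters move forward 2 places in the alphabet; h, j, l, n, p → r → t.
Second component: 4, 20, 100, 500, 2500 → 12500 → 62500 (×5 each step).
Third component: 1, 5, 11, 15, 21 → 25 → 31 (alternating steps +4, +6, +4, +6, …).
Putting the parts together: r-12500-25 and then t-62500-31.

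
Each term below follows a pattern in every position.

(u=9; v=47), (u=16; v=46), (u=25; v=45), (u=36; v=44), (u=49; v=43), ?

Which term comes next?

(u=64; v=42)

U goes 9, 16, 25, 36, 49 → 64 (perfect squares: 3², 4², 5², …).
For the v, −1 each step: 47, 46, 45, 44, 43 → 42.
So the next term is (u=64; v=42).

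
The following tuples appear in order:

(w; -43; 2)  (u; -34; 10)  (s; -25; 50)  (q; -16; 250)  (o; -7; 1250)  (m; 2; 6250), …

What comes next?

Letter: w, u, s, q, o, m → k (letters move back 2 places in the alphabet).
Second value: +9 each step; -43, -34, -25, -16, -7, 2 → 11.
Third value: ×5 each step; 2, 10, 50, 250, 1250, 6250 → 31250.
Combining the parts gives (k; 11; 31250).

(k; 11; 31250)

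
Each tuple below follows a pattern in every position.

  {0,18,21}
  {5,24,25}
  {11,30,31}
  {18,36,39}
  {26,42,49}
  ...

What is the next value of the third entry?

First entry: 0, 5, 11, 18, 26 → 35 (differences are 5, 6, 7, … (increasing by 1 each time)).
For the second entry, +6 each step: 18, 24, 30, 36, 42 → 48.
Third entry: differences are 4, 6, 8, … (increasing by 2 each time), so 21, 25, 31, 39, 49 → 61.

61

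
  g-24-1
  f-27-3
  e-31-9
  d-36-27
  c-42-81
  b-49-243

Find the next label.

a-57-729

Letter — letters move back 1 place in the alphabet: g, f, e, d, c, b → a.
For the second component, differences are 3, 4, 5, … (increasing by 1 each time): 24, 27, 31, 36, 42, 49 → 57.
Third component: ×3 each step, so 1, 3, 9, 27, 81, 243 → 729.
So the next label is a-57-729.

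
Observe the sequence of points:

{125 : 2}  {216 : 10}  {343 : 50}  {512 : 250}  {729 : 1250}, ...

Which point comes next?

{1000 : 6250}

First slot: perfect cubes: 5³, 6³, 7³, …, so 125, 216, 343, 512, 729 → 1000.
Second slot — ×5 each step: 2, 10, 50, 250, 1250 → 6250.
Combining the parts gives {1000 : 6250}.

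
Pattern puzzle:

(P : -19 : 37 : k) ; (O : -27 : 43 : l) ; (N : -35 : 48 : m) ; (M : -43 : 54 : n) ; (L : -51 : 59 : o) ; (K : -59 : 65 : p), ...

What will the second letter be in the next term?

First letter: letters move back 1 place in the alphabet, so P, O, N, M, L, K → J.
Second slot goes -19, -27, -35, -43, -51, -59 → -67 (−8 each step).
Third slot goes 37, 43, 48, 54, 59, 65 → 70 (alternating steps +6, +5, +6, +5, …).
Second letter: k, l, m, n, o, p → q (letters move forward 1 place in the alphabet).

q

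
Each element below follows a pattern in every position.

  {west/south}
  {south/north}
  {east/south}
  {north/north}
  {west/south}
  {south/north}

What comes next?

{east/south}

First direction: repeats west → south → east → north, so west, south, east, north, west, south → east.
Second direction: alternates south ↔ north; south, north, south, north, south, north → south.
Combining the parts gives {east/south}.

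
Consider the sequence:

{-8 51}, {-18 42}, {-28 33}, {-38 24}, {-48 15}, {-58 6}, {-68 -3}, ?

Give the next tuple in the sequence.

For the first value, −10 each step: -8, -18, -28, -38, -48, -58, -68 → -78.
Second value — −9 each step: 51, 42, 33, 24, 15, 6, -3 → -12.
Putting it together: {-78 -12}.

{-78 -12}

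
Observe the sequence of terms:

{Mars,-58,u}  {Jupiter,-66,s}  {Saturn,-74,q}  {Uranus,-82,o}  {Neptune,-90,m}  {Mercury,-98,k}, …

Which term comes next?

{Venus,-106,i}

Planet: runs through the planets Mercury→Neptune; Mars, Jupiter, Saturn, Uranus, Neptune, Mercury → Venus.
Second slot goes -58, -66, -74, -82, -90, -98 → -106 (−8 each step).
Letter — letters move back 2 places in the alphabet: u, s, q, o, m, k → i.
So the next term is {Venus,-106,i}.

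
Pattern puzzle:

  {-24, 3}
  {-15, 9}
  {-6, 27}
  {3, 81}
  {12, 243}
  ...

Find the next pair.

{21, 729}

First entry: -24, -15, -6, 3, 12 → 21 (+9 each step).
Second entry — ×3 each step: 3, 9, 27, 81, 243 → 729.
Combining the parts gives {21, 729}.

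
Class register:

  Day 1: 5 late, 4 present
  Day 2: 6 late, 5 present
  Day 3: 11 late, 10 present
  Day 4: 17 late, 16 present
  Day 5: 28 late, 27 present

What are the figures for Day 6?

Late: each term is the sum of the two before it, so 5, 6, 11, 17, 28 → 45.
Present: always 1 less than the late, so 4, 5, 10, 16, 27 → 44.
Combining the parts gives 45 late, 44 present.

45 late, 44 present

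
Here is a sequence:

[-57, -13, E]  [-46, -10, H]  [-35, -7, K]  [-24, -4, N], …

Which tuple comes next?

[-13, -1, Q]

First value — +11 each step: -57, -46, -35, -24 → -13.
Second value goes -13, -10, -7, -4 → -1 (+3 each step).
Letter: letters move forward 3 places in the alphabet, so E, H, K, N → Q.
Putting it together: [-13, -1, Q].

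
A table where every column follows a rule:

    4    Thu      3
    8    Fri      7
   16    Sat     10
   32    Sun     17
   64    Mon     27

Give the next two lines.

First component goes 4, 8, 16, 32, 64 → 128 → 256 (×2 each step).
Day goes Thu, Fri, Sat, Sun, Mon → Tue → Wed (runs through the weekdays Mon→Sun).
Third component: 3, 7, 10, 17, 27 → 44 → 71 (each term is the sum of the two before it).
Putting the parts together: 128  Tue  44 and then 256  Wed  71.

128  Tue  44; 256  Wed  71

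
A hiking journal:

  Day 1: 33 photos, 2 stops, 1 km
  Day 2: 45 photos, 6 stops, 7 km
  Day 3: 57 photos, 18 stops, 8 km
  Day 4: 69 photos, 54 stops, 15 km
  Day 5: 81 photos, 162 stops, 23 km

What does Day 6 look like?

93 photos, 486 stops, 38 km

For the photos, +12 each step: 33, 45, 57, 69, 81 → 93.
Stops: 2, 6, 18, 54, 162 → 486 (×3 each step).
Km: 1, 7, 8, 15, 23 → 38 (each term is the sum of the two before it).
Combining the parts gives 93 photos, 486 stops, 38 km.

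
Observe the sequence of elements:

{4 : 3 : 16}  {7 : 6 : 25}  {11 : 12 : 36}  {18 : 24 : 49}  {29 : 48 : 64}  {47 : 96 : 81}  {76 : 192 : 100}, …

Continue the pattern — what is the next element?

{123 : 384 : 121}

First value: each term is the sum of the two before it; 4, 7, 11, 18, 29, 47, 76 → 123.
For the second value, ×2 each step: 3, 6, 12, 24, 48, 96, 192 → 384.
Third value goes 16, 25, 36, 49, 64, 81, 100 → 121 (perfect squares: 4², 5², 6², …).
So the next element is {123 : 384 : 121}.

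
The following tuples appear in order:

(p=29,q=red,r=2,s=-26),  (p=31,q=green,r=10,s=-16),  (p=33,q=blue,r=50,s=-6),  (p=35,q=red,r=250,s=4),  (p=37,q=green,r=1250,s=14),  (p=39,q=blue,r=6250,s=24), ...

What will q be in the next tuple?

red

P: 29, 31, 33, 35, 37, 39 → 41 (+2 each step).
Q: red, green, blue, red, green, blue → red (repeats red → green → blue).
R: ×5 each step; 2, 10, 50, 250, 1250, 6250 → 31250.
For the s, +10 each step: -26, -16, -6, 4, 14, 24 → 34.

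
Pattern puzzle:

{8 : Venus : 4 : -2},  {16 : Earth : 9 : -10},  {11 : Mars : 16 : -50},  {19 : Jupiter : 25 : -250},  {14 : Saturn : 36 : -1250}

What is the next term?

First slot goes 8, 16, 11, 19, 14 → 22 (alternating steps +8, −5, +8, −5, …).
Planet goes Venus, Earth, Mars, Jupiter, Saturn → Uranus (runs through the planets Mercury→Neptune).
Third slot: perfect squares: 2², 3², 4², …; 4, 9, 16, 25, 36 → 49.
Fourth slot — ×5 each step: -2, -10, -50, -250, -1250 → -6250.
So the next term is {22 : Uranus : 49 : -6250}.

{22 : Uranus : 49 : -6250}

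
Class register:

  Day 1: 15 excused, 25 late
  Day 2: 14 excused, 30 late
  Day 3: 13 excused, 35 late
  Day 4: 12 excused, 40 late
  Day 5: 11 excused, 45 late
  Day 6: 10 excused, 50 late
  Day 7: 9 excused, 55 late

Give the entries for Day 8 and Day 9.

Excused: −1 each step; 15, 14, 13, 12, 11, 10, 9 → 8 → 7.
Late goes 25, 30, 35, 40, 45, 50, 55 → 60 → 65 (+5 each step).
So the next two rows are 8 excused, 60 late and 7 excused, 65 late.

8 excused, 60 late; 7 excused, 65 late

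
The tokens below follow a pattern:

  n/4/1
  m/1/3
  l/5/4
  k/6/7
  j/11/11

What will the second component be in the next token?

17

Second component: each term is the sum of the two before it, so 4, 1, 5, 6, 11 → 17.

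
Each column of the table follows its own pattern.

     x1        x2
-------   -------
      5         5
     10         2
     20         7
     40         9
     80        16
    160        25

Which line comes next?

Column x1: 5, 10, 20, 40, 80, 160 → 320 (×2 each step).
Column x2: each term is the sum of the two before it; 5, 2, 7, 9, 16, 25 → 41.
So the next line is 320  41.

320  41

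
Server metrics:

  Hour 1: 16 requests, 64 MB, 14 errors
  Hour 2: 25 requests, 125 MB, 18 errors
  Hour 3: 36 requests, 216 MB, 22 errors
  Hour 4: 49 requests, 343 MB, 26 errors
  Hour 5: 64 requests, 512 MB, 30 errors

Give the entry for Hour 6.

81 requests, 729 MB, 34 errors

Requests — perfect squares: 4², 5², 6², …: 16, 25, 36, 49, 64 → 81.
MB: 64, 125, 216, 343, 512 → 729 (perfect cubes: 4³, 5³, 6³, …).
For the errors, +4 each step: 14, 18, 22, 26, 30 → 34.
So the next record is 81 requests, 729 MB, 34 errors.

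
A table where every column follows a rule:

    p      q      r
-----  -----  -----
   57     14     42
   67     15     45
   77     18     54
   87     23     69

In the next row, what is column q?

For the column q, differences are 1, 3, 5, … (increasing by 2 each time): 14, 15, 18, 23 → 30.

30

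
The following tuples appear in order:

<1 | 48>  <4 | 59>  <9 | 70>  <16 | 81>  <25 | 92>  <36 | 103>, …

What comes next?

<49 | 114>

First value — perfect squares: 1², 2², 3², …: 1, 4, 9, 16, 25, 36 → 49.
Second value: +11 each step; 48, 59, 70, 81, 92, 103 → 114.
So the next tuple is <49 | 114>.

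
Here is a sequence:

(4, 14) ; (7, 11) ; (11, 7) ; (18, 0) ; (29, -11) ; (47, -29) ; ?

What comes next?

(76, -58)

For the first slot, each term is the sum of the two before it: 4, 7, 11, 18, 29, 47 → 76.
Second slot: together with the first slot always sums to 18; 14, 11, 7, 0, -11, -29 → -58.
Combining the parts gives (76, -58).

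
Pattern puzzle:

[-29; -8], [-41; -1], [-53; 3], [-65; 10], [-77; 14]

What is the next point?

[-89; 21]

For the first component, −12 each step: -29, -41, -53, -65, -77 → -89.
Second component: alternating steps +7, +4, +7, +4, …; -8, -1, 3, 10, 14 → 21.
Combining the parts gives [-89; 21].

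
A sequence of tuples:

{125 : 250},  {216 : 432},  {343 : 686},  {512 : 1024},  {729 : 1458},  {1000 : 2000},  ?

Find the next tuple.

For the first component, perfect cubes: 5³, 6³, 7³, …: 125, 216, 343, 512, 729, 1000 → 1331.
For the second component, always 2 × the first component: 250, 432, 686, 1024, 1458, 2000 → 2662.
So the next tuple is {1331 : 2662}.

{1331 : 2662}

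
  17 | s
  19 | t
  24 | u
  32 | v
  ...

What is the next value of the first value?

For the first value, differences are 2, 5, 8, … (increasing by 3 each time): 17, 19, 24, 32 → 43.

43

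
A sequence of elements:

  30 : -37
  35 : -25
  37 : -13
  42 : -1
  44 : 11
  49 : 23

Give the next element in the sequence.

51 : 35

First entry goes 30, 35, 37, 42, 44, 49 → 51 (alternating steps +5, +2, +5, +2, …).
Second entry: +12 each step; -37, -25, -13, -1, 11, 23 → 35.
Combining the parts gives 51 : 35.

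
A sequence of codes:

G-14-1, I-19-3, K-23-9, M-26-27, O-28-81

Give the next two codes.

Q-29-243 then S-29-729

Letter: letters move forward 2 places in the alphabet; G, I, K, M, O → Q → S.
Second component goes 14, 19, 23, 26, 28 → 29 → 29 (differences are 5, 4, 3, … (decreasing by 1 each time)).
Third component goes 1, 3, 9, 27, 81 → 243 → 729 (×3 each step).
Putting the parts together: Q-29-243 and then S-29-729.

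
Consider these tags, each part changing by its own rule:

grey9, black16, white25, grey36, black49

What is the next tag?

white64

Shade goes grey, black, white, grey, black → white (repeats grey → black → white).
Second component goes 9, 16, 25, 36, 49 → 64 (perfect squares: 3², 4², 5², …).
Combining the parts gives white64.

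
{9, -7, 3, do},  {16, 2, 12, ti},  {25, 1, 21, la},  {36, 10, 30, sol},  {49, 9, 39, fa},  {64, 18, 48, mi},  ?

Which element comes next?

First coordinate: perfect squares: 3², 4², 5², …; 9, 16, 25, 36, 49, 64 → 81.
Second coordinate: alternating steps +9, −1, +9, −1, …, so -7, 2, 1, 10, 9, 18 → 17.
Third coordinate: +9 each step, so 3, 12, 21, 30, 39, 48 → 57.
For the note, runs backward through the solfège scale do→ti: do, ti, la, sol, fa, mi → re.
Combining the parts gives {81, 17, 57, re}.

{81, 17, 57, re}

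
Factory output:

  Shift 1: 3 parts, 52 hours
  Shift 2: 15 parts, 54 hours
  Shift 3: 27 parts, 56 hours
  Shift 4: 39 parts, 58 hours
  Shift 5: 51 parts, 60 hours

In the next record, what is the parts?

Parts: +12 each step, so 3, 15, 27, 39, 51 → 63.

63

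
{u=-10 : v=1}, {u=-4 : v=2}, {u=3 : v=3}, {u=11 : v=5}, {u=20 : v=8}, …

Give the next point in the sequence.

{u=30 : v=13}

U: -10, -4, 3, 11, 20 → 30 (differences are 6, 7, 8, … (increasing by 1 each time)).
V: each term is the sum of the two before it, so 1, 2, 3, 5, 8 → 13.
Putting it together: {u=30 : v=13}.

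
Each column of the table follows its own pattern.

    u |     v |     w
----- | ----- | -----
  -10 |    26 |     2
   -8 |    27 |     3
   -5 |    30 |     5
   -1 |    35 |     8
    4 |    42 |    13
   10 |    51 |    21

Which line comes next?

17  62  34

Column u: -10, -8, -5, -1, 4, 10 → 17 (differences are 2, 3, 4, … (increasing by 1 each time)).
Column v: 26, 27, 30, 35, 42, 51 → 62 (differences are 1, 3, 5, … (increasing by 2 each time)).
Column w: each term is the sum of the two before it; 2, 3, 5, 8, 13, 21 → 34.
So the next line is 17  62  34.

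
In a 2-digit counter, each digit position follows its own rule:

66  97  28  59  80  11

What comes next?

First digit: 6, 9, 2, 5, 8, 1 → 4 (+3 each step, mod 10).
Second digit: 6, 7, 8, 9, 0, 1 → 2 (+1 each step, mod 10).
Putting it together: 42.

42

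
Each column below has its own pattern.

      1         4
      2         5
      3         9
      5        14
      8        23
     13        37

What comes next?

For the first component, each term is the sum of the two before it: 1, 2, 3, 5, 8, 13 → 21.
Second component — each term is the sum of the two before it: 4, 5, 9, 14, 23, 37 → 60.
Combining the parts gives 21  60.

21  60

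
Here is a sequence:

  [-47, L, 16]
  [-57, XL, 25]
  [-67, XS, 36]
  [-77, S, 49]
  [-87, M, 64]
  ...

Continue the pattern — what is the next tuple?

First value — −10 each step: -47, -57, -67, -77, -87 → -97.
For the size, runs through clothing sizes XS→XL: L, XL, XS, S, M → L.
Third value — perfect squares: 4², 5², 6², …: 16, 25, 36, 49, 64 → 81.
Combining the parts gives [-97, L, 81].

[-97, L, 81]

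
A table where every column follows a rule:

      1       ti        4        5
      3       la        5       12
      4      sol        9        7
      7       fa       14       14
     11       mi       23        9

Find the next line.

First component goes 1, 3, 4, 7, 11 → 18 (each term is the sum of the two before it).
For the note, runs backward through the solfège scale do→ti: ti, la, sol, fa, mi → re.
Third component: 4, 5, 9, 14, 23 → 37 (each term is the sum of the two before it).
Fourth component: 5, 12, 7, 14, 9 → 16 (alternating steps +7, −5, +7, −5, …).
So the next line is 18  re  37  16.

18  re  37  16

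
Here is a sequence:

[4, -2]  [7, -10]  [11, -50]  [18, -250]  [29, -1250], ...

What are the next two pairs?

First entry — each term is the sum of the two before it: 4, 7, 11, 18, 29 → 47 → 76.
Second entry goes -2, -10, -50, -250, -1250 → -6250 → -31250 (×5 each step).
So the next two pairs are [47, -6250] and [76, -31250].

[47, -6250], [76, -31250]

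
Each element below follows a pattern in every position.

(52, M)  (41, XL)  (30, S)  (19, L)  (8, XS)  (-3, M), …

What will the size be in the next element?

XL

First slot: 52, 41, 30, 19, 8, -3 → -14 (−11 each step).
Size: repeats M → XL → S → L → XS; M, XL, S, L, XS, M → XL.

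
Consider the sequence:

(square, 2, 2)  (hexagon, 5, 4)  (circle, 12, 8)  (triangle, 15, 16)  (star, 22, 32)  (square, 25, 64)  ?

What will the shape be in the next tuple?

hexagon

Shape: repeats square → hexagon → circle → triangle → star; square, hexagon, circle, triangle, star, square → hexagon.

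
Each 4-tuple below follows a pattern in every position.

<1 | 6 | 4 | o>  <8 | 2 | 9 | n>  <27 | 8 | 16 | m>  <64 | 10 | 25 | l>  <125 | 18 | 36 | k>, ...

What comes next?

<216 | 28 | 49 | j>

First part goes 1, 8, 27, 64, 125 → 216 (perfect cubes: 1³, 2³, 3³, …).
Second part: each term is the sum of the two before it; 6, 2, 8, 10, 18 → 28.
Third part — perfect squares: 2², 3², 4², …: 4, 9, 16, 25, 36 → 49.
For the letter, letters move back 1 place in the alphabet: o, n, m, l, k → j.
Combining the parts gives <216 | 28 | 49 | j>.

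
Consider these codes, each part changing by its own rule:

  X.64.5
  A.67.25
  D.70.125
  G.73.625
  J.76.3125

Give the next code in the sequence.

M.79.15625

Letter: letters move forward 3 places in the alphabet, wrapping Z→A, so X, A, D, G, J → M.
Second component — +3 each step: 64, 67, 70, 73, 76 → 79.
Third component: ×5 each step; 5, 25, 125, 625, 3125 → 15625.
Combining the parts gives M.79.15625.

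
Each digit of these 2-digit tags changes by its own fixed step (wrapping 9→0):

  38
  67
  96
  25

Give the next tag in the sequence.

First digit goes 3, 6, 9, 2 → 5 (+3 each step, mod 10).
For the second digit, −1 each step, mod 10: 8, 7, 6, 5 → 4.
So the next tag is 54.

54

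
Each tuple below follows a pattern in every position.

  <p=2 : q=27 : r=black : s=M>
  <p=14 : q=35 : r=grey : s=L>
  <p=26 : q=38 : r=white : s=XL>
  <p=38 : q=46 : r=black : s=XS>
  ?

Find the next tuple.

<p=50 : q=49 : r=grey : s=S>

P goes 2, 14, 26, 38 → 50 (+12 each step).
Q: alternating steps +8, +3, +8, +3, …, so 27, 35, 38, 46 → 49.
R goes black, grey, white, black → grey (repeats black → grey → white).
S — runs through clothing sizes XS→XL: M, L, XL, XS → S.
Combining the parts gives <p=50 : q=49 : r=grey : s=S>.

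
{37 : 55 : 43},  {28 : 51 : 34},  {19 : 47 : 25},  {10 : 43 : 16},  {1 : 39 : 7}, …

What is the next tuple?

{-8 : 35 : -2}

First component: −9 each step, so 37, 28, 19, 10, 1 → -8.
Second component: −4 each step, so 55, 51, 47, 43, 39 → 35.
For the third component, always 6 more than the first component: 43, 34, 25, 16, 7 → -2.
Combining the parts gives {-8 : 35 : -2}.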